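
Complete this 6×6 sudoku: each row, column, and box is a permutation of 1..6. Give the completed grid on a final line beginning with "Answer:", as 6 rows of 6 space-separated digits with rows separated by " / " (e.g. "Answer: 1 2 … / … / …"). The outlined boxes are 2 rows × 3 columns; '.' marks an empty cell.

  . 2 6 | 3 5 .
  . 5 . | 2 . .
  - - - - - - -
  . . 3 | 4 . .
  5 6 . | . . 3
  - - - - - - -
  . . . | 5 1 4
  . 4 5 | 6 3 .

Step 1. [r6c1∈{1,2}] r6c1 is the only open cell in row 6 admitting 1 ⇒ r6c1=1.
Step 2. [r3c1∈{2}] r3c1 is down to just 2 ⇒ r3c1=2.
Step 3. [r2c3∈{1,4}] across box 1, 1 lands solely at r2c3, so r2c3=1.
Step 4. [r2c1∈{3,4}] 3 has one home in row 2: r2c1, so r2c1=3.
Step 5. [r3c6∈{1,5,6}] r3c6 is the only open cell in row 3 admitting 5, so r3c6=5.
Step 6. [r2c6∈{6}] r2c6's peers cover all but 6, so r2c6=6.
Step 7. [r2c5∈{4}] r2c5 has the single candidate 4. So r2c5=4.
Step 8. [r1c6∈{1}] nothing but 1 survives at r1c6 ⇒ r1c6=1.
Step 9. [r5c1∈{6}] r5c1's peers cover all but 6 ⇒ r5c1=6.
Step 10. [r5c3∈{2}] only 2 remains possible at r5c3. So r5c3=2.
Step 11. [r1c1∈{4}] only 4 remains possible at r1c1, so r1c1=4.
Step 12. [r5c2∈{3}] r5c2's peers cover all but 3, so r5c2=3.
Step 13. [r4c5∈{2}] r4c5's peers cover all but 2 ⇒ r4c5=2.
Step 14. [r6c6∈{2}] r6c6 is down to just 2 ⇒ r6c6=2.
Step 15. [r3c5∈{6}] only 6 remains possible at r3c5, so r3c5=6.
Step 16. [r4c3∈{4}] r4c3 is down to just 4. So r4c3=4.
Step 17. [r4c4∈{1}] r4c4's peers cover all but 1 ⇒ r4c4=1.
Step 18. [r3c2∈{1}] nothing but 1 survives at r3c2 ⇒ r3c2=1.

Answer: 4 2 6 3 5 1 / 3 5 1 2 4 6 / 2 1 3 4 6 5 / 5 6 4 1 2 3 / 6 3 2 5 1 4 / 1 4 5 6 3 2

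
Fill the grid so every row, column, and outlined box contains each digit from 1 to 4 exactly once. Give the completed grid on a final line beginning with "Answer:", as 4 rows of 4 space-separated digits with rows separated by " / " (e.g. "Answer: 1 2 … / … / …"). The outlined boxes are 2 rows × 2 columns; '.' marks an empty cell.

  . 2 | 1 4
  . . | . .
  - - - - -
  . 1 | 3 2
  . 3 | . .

Step 1. [r3c1∈{4}] nothing but 4 survives at r3c1 ⇒ r3c1=4.
Step 2. [r2c4∈{3}] r2c4's peers cover all but 3 ⇒ r2c4=3.
Step 3. [r2c3∈{2}] nothing but 2 survives at r2c3. So r2c3=2.
Step 4. [r4c1∈{2}] nothing but 2 survives at r4c1, so r4c1=2.
Step 5. [r4c4∈{1}] r4c4 is down to just 1. So r4c4=1.
Step 6. [r4c3∈{4}] r4c3 is down to just 4, so r4c3=4.
Step 7. [r2c2∈{4}] r2c2's peers cover all but 4, so r2c2=4.
Step 8. [r2c1∈{1}] r2c1 has the single candidate 1. So r2c1=1.
Step 9. [r1c1∈{3}] r1c1's peers cover all but 3, so r1c1=3.

Answer: 3 2 1 4 / 1 4 2 3 / 4 1 3 2 / 2 3 4 1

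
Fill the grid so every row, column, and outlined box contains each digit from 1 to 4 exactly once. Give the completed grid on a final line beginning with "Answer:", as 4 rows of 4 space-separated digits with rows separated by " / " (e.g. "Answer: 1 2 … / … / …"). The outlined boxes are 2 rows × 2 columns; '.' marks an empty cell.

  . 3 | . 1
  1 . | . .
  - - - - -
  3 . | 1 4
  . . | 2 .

Step 1. [r1c1∈{2,4}] r1c1 is the only open cell in row 1 admitting 2. So r1c1=2.
Step 2. [r2c2∈{4}] r2c2's peers cover all but 4 ⇒ r2c2=4.
Step 3. [r2c4∈{2,3}] r2c4 is the only open cell in row 2 admitting 2, so r2c4=2.
Step 4. [r4c2∈{1}] r4c2's peers cover all but 1 ⇒ r4c2=1.
Step 5. [r1c3∈{4}] r1c3's peers cover all but 4. So r1c3=4.
Step 6. [r4c1∈{4}] r4c1 has the single candidate 4 ⇒ r4c1=4.
Step 7. [r3c2∈{2}] nothing but 2 survives at r3c2 ⇒ r3c2=2.
Step 8. [r4c4∈{3}] r4c4 is down to just 3, so r4c4=3.
Step 9. [r2c3∈{3}] r2c3 is down to just 3. So r2c3=3.

Answer: 2 3 4 1 / 1 4 3 2 / 3 2 1 4 / 4 1 2 3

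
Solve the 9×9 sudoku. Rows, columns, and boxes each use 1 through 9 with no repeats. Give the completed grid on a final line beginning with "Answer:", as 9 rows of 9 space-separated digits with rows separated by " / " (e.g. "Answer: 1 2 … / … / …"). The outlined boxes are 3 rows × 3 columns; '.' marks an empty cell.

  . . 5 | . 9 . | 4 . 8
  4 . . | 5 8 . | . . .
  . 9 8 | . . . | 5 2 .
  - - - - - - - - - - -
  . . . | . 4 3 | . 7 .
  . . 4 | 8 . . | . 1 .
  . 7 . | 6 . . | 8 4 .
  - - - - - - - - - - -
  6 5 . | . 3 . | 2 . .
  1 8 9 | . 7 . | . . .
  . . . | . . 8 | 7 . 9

Step 1. [r2c7∈{1,3,6,9}] in col 7, 1 fits only at r2c7 ⇒ r2c7=1.
Step 2. [r1c2∈{1,2,3,6}] across box 1, 1 lands solely at r1c2, so r1c2=1.
Step 3. [r5c6∈{2,5,7,9}] 7 has one home in row 5: r5c6 ⇒ r5c6=7.
Step 4. [r7c9∈{1,4}] in col 9, 1 fits only at r7c9. So r7c9=1.
Step 5. [r8c9∈{3,4,5,6}] across col 9, 4 lands solely at r8c9, so r8c9=4.
Step 6. [r8c4∈{2}] r8c4's peers cover all but 2, so r8c4=2.
Step 7. [r4c1∈{2,5,8,9}] r4c1 is the only open cell in row 4 admitting 8, so r4c1=8.
Step 8. [r4c9∈{2,5,6}] row 4 places 5 nowhere but r4c9 ⇒ r4c9=5.
Step 9. [r9c2∈{2,3,4}] r9c2 is the only open cell in col 2 admitting 4 ⇒ r9c2=4.
Step 10. [r9c4∈{1}] r9c4 has the single candidate 1, so r9c4=1.
Step 11. [r4c3∈{1,2,6}] across row 4, 1 lands solely at r4c3, so r4c3=1.
Step 12. [r2c3∈{2,3,6,7}] in col 3, 6 fits only at r2c3 ⇒ r2c3=6.
Step 13. [r4c2∈{2,6}] r4c2 is the only open cell in row 4 admitting 2. So r4c2=2.
Step 14. [r6c3∈{3}] only 3 remains possible at r6c3 ⇒ r6c3=3.
Step 15. [r1c1∈{2,3,7}] 2 has one home in box 1: r1c1 ⇒ r1c1=2.
Step 16. [r1c6∈{6}] r1c6 is down to just 6. So r1c6=6.
Step 17. [r1c8∈{3}] r1c8's peers cover all but 3. So r1c8=3.
Step 18. [r4c7∈{6,9}] 6 has one home in row 4: r4c7 ⇒ r4c7=6.
Step 19. [r3c1∈{3,7}] r3c1 is the only open cell in col 1 admitting 7, so r3c1=7.
Step 20. [r6c9∈{2}] r6c9's peers cover all but 2, so r6c9=2.
Step 21. [r8c6∈{5}] r8c6 has the single candidate 5, so r8c6=5.
Step 22. [r4c4∈{9}] r4c4 has the single candidate 9, so r4c4=9.
Step 23. [r6c1∈{5,9}] 9 has one home in row 6: r6c1. So r6c1=9.
Step 24. [r7c4∈{4}] only 4 remains possible at r7c4. So r7c4=4.
Step 25. [r6c6∈{1}] r6c6's peers cover all but 1. So r6c6=1.
Step 26. [r5c5∈{2,5}] r5c5 is the only open cell in row 5 admitting 2 ⇒ r5c5=2.
Step 27. [r8c8∈{6}] r8c8 is down to just 6. So r8c8=6.
Step 28. [r5c9∈{3}] only 3 remains possible at r5c9. So r5c9=3.
Step 29. [r6c5∈{5}] nothing but 5 survives at r6c5 ⇒ r6c5=5.
Step 30. [r2c8∈{9}] r2c8 is down to just 9 ⇒ r2c8=9.
Step 31. [r8c7∈{3}] nothing but 3 survives at r8c7, so r8c7=3.
Step 32. [r7c8∈{8}] nothing but 8 survives at r7c8. So r7c8=8.
Step 33. [r2c6∈{2}] r2c6 is down to just 2, so r2c6=2.
Step 34. [r7c6∈{9}] r7c6 has the single candidate 9, so r7c6=9.
Step 35. [r9c5∈{6}] r9c5 has the single candidate 6, so r9c5=6.
Step 36. [r5c1∈{5}] r5c1 has the single candidate 5 ⇒ r5c1=5.
Step 37. [r9c8∈{5}] only 5 remains possible at r9c8 ⇒ r9c8=5.
Step 38. [r3c5∈{1}] r3c5's peers cover all but 1, so r3c5=1.
Step 39. [r3c9∈{6}] nothing but 6 survives at r3c9 ⇒ r3c9=6.
Step 40. [r7c3∈{7}] nothing but 7 survives at r7c3, so r7c3=7.
Step 41. [r9c1∈{3}] only 3 remains possible at r9c1, so r9c1=3.
Step 42. [r3c6∈{4}] nothing but 4 survives at r3c6. So r3c6=4.
Step 43. [r5c7∈{9}] r5c7's peers cover all but 9. So r5c7=9.
Step 44. [r5c2∈{6}] r5c2 has the single candidate 6. So r5c2=6.
Step 45. [r2c2∈{3}] only 3 remains possible at r2c2, so r2c2=3.
Step 46. [r9c3∈{2}] nothing but 2 survives at r9c3 ⇒ r9c3=2.
Step 47. [r3c4∈{3}] r3c4's peers cover all but 3, so r3c4=3.
Step 48. [r1c4∈{7}] only 7 remains possible at r1c4. So r1c4=7.
Step 49. [r2c9∈{7}] r2c9's peers cover all but 7. So r2c9=7.

Answer: 2 1 5 7 9 6 4 3 8 / 4 3 6 5 8 2 1 9 7 / 7 9 8 3 1 4 5 2 6 / 8 2 1 9 4 3 6 7 5 / 5 6 4 8 2 7 9 1 3 / 9 7 3 6 5 1 8 4 2 / 6 5 7 4 3 9 2 8 1 / 1 8 9 2 7 5 3 6 4 / 3 4 2 1 6 8 7 5 9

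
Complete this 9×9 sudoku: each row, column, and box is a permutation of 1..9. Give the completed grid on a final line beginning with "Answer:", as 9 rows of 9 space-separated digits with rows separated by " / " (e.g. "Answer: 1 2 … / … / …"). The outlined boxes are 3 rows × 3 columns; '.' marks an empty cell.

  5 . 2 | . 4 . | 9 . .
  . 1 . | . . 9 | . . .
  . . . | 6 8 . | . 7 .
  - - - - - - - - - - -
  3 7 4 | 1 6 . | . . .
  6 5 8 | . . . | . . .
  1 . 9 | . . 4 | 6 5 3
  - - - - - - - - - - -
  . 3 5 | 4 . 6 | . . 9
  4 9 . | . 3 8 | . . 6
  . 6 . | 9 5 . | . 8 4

Step 1. [r2c4∈{2,3,5,7}] in col 4, 5 fits only at r2c4 ⇒ r2c4=5.
Step 2. [r5c9∈{1,2,7}] in col 9, 7 fits only at r5c9 ⇒ r5c9=7.
Step 3. [r7c5∈{1,2,7}] in col 5, 1 fits only at r7c5. So r7c5=1.
Step 4. [r7c8∈{2}] only 2 remains possible at r7c8, so r7c8=2.
Step 5. [r8c8∈{1}] r8c8 has the single candidate 1, so r8c8=1.
Step 6. [r8c3∈{7}] only 7 remains possible at r8c3. So r8c3=7.
Step 7. [r3c3∈{3}] only 3 remains possible at r3c3 ⇒ r3c3=3.
Step 8. [r9c6∈{2,7}] across box 8, 7 lands solely at r9c6, so r9c6=7.
Step 9. [r1c4∈{3,7}] 7 has one home in row 1: r1c4, so r1c4=7.
Step 10. [r2c5∈{2}] nothing but 2 survives at r2c5. So r2c5=2.
Step 11. [r2c9∈{8}] r2c9 is down to just 8. So r2c9=8.
Step 12. [r4c9∈{2}] r4c9 is down to just 2 ⇒ r4c9=2.
Step 13. [r3c7∈{1,2,4,5}] in row 3, 2 fits only at r3c7, so r3c7=2.
Step 14. [r1c6∈{1,3}] across box 2, 3 lands solely at r1c6, so r1c6=3.
Step 15. [r2c8∈{3,4,6}] 3 has one home in col 8: r2c8 ⇒ r2c8=3.
Step 16. [r5c8∈{4,9}] 4 has one home in col 8: r5c8. So r5c8=4.
Step 17. [r5c6∈{2}] r5c6 is down to just 2, so r5c6=2.
Step 18. [r1c9∈{1}] r1c9 is down to just 1, so r1c9=1.
Step 19. [r5c5∈{9}] r5c5's peers cover all but 9, so r5c5=9.
Step 20. [r5c4∈{3}] r5c4's peers cover all but 3 ⇒ r5c4=3.
Step 21. [r7c1∈{8}] r7c1 is down to just 8. So r7c1=8.
Step 22. [r3c6∈{1}] r3c6 is down to just 1, so r3c6=1.
Step 23. [r9c1∈{2}] r9c1 has the single candidate 2, so r9c1=2.
Step 24. [r4c6∈{5}] r4c6 is down to just 5. So r4c6=5.
Step 25. [r6c2∈{2}] r6c2 has the single candidate 2. So r6c2=2.
Step 26. [r4c8∈{9}] nothing but 9 survives at r4c8 ⇒ r4c8=9.
Step 27. [r8c4∈{2}] only 2 remains possible at r8c4. So r8c4=2.
Step 28. [r6c4∈{8}] r6c4 is down to just 8. So r6c4=8.
Step 29. [r3c9∈{5}] r3c9's peers cover all but 5, so r3c9=5.
Step 30. [r4c7∈{8}] only 8 remains possible at r4c7 ⇒ r4c7=8.
Step 31. [r8c7∈{5}] r8c7 is down to just 5, so r8c7=5.
Step 32. [r5c7∈{1}] r5c7 has the single candidate 1. So r5c7=1.
Step 33. [r1c8∈{6}] r1c8 is down to just 6. So r1c8=6.
Step 34. [r3c2∈{4}] r3c2 has the single candidate 4, so r3c2=4.
Step 35. [r6c5∈{7}] only 7 remains possible at r6c5. So r6c5=7.
Step 36. [r3c1∈{9}] nothing but 9 survives at r3c1. So r3c1=9.
Step 37. [r1c2∈{8}] r1c2's peers cover all but 8. So r1c2=8.
Step 38. [r9c3∈{1}] r9c3 has the single candidate 1 ⇒ r9c3=1.
Step 39. [r2c1∈{7}] r2c1 is down to just 7. So r2c1=7.
Step 40. [r2c3∈{6}] r2c3 is down to just 6. So r2c3=6.
Step 41. [r7c7∈{7}] nothing but 7 survives at r7c7 ⇒ r7c7=7.
Step 42. [r2c7∈{4}] r2c7's peers cover all but 4. So r2c7=4.
Step 43. [r9c7∈{3}] r9c7 is down to just 3, so r9c7=3.

Answer: 5 8 2 7 4 3 9 6 1 / 7 1 6 5 2 9 4 3 8 / 9 4 3 6 8 1 2 7 5 / 3 7 4 1 6 5 8 9 2 / 6 5 8 3 9 2 1 4 7 / 1 2 9 8 7 4 6 5 3 / 8 3 5 4 1 6 7 2 9 / 4 9 7 2 3 8 5 1 6 / 2 6 1 9 5 7 3 8 4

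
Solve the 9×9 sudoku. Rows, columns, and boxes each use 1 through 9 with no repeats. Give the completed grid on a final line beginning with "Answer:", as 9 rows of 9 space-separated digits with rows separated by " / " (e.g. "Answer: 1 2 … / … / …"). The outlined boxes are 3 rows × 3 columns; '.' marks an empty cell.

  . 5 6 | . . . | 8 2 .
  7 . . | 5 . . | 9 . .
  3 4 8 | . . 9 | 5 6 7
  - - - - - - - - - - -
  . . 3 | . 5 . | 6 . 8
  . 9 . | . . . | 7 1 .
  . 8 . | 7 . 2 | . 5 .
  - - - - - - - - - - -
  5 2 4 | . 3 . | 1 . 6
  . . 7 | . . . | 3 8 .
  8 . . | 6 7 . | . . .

Step 1. [r2c2∈{1}] r2c2 has the single candidate 1, so r2c2=1.
Step 2. [r6c7∈{4}] r6c7 has the single candidate 4 ⇒ r6c7=4.
Step 3. [r1c9∈{1,3,4}] col 9 places 1 nowhere but r1c9. So r1c9=1.
Step 4. [r1c5∈{4}] only 4 remains possible at r1c5. So r1c5=4.
Step 5. [r5c9∈{2,3}] r5c9 is the only open cell in box 6 admitting 2. So r5c9=2.
Step 6. [r6c3∈{1}] r6c3's peers cover all but 1, so r6c3=1.
Step 7. [r9c6∈{1,4,5}] 1 has one home in row 9: r9c6 ⇒ r9c6=1.
Step 8. [r4c6∈{4}] only 4 remains possible at r4c6 ⇒ r4c6=4.
Step 9. [r4c8∈{9}] r4c8 has the single candidate 9, so r4c8=9.
Step 10. [r7c4∈{8,9}] across row 7, 9 lands solely at r7c4, so r7c4=9.
Step 11. [r9c8∈{4}] r9c8's peers cover all but 4, so r9c8=4.
Step 12. [r1c4∈{3}] r1c4 is down to just 3, so r1c4=3.
Step 13. [r6c1∈{6}] r6c1's peers cover all but 6, so r6c1=6.
Step 14. [r8c5∈{2}] nothing but 2 survives at r8c5. So r8c5=2.
Step 15. [r9c9∈{5,9}] r9c9 is the only open cell in row 9 admitting 5, so r9c9=5.
Step 16. [r5c4∈{8}] nothing but 8 survives at r5c4 ⇒ r5c4=8.
Step 17. [r5c5∈{6}] nothing but 6 survives at r5c5. So r5c5=6.
Step 18. [r2c6∈{6,8}] r2c6 is the only open cell in row 2 admitting 6 ⇒ r2c6=6.
Step 19. [r1c1∈{9}] r1c1 has the single candidate 9 ⇒ r1c1=9.
Step 20. [r4c4∈{1}] r4c4 is down to just 1. So r4c4=1.
Step 21. [r2c9∈{3,4}] in row 2, 4 fits only at r2c9, so r2c9=4.
Step 22. [r5c3∈{5}] r5c3 has the single candidate 5 ⇒ r5c3=5.
Step 23. [r2c8∈{3}] r2c8 has the single candidate 3 ⇒ r2c8=3.
Step 24. [r7c6∈{8}] only 8 remains possible at r7c6. So r7c6=8.
Step 25. [r6c9∈{3}] only 3 remains possible at r6c9 ⇒ r6c9=3.
Step 26. [r8c9∈{9}] r8c9's peers cover all but 9 ⇒ r8c9=9.
Step 27. [r2c5∈{8}] r2c5's peers cover all but 8, so r2c5=8.
Step 28. [r8c1∈{1}] only 1 remains possible at r8c1. So r8c1=1.
Step 29. [r3c4∈{2}] r3c4 has the single candidate 2 ⇒ r3c4=2.
Step 30. [r8c6∈{5}] r8c6's peers cover all but 5 ⇒ r8c6=5.
Step 31. [r4c1∈{2}] r4c1 has the single candidate 2 ⇒ r4c1=2.
Step 32. [r2c3∈{2}] r2c3 has the single candidate 2 ⇒ r2c3=2.
Step 33. [r3c5∈{1}] r3c5 has the single candidate 1 ⇒ r3c5=1.
Step 34. [r4c2∈{7}] nothing but 7 survives at r4c2, so r4c2=7.
Step 35. [r8c4∈{4}] nothing but 4 survives at r8c4 ⇒ r8c4=4.
Step 36. [r9c2∈{3}] r9c2 has the single candidate 3. So r9c2=3.
Step 37. [r5c1∈{4}] r5c1's peers cover all but 4, so r5c1=4.
Step 38. [r1c6∈{7}] only 7 remains possible at r1c6 ⇒ r1c6=7.
Step 39. [r9c3∈{9}] r9c3's peers cover all but 9. So r9c3=9.
Step 40. [r6c5∈{9}] r6c5 is down to just 9, so r6c5=9.
Step 41. [r8c2∈{6}] nothing but 6 survives at r8c2. So r8c2=6.
Step 42. [r9c7∈{2}] r9c7 is down to just 2 ⇒ r9c7=2.
Step 43. [r7c8∈{7}] only 7 remains possible at r7c8. So r7c8=7.
Step 44. [r5c6∈{3}] r5c6 is down to just 3, so r5c6=3.

Answer: 9 5 6 3 4 7 8 2 1 / 7 1 2 5 8 6 9 3 4 / 3 4 8 2 1 9 5 6 7 / 2 7 3 1 5 4 6 9 8 / 4 9 5 8 6 3 7 1 2 / 6 8 1 7 9 2 4 5 3 / 5 2 4 9 3 8 1 7 6 / 1 6 7 4 2 5 3 8 9 / 8 3 9 6 7 1 2 4 5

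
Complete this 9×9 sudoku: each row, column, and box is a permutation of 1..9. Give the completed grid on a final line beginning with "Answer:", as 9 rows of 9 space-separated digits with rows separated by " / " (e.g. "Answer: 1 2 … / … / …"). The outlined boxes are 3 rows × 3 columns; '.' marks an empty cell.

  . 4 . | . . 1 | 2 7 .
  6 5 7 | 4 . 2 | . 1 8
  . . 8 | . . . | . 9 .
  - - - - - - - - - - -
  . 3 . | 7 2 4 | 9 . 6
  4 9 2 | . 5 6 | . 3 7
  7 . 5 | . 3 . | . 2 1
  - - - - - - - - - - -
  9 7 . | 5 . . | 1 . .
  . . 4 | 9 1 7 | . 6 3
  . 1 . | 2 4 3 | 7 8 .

Step 1. [r6c4∈{8}] r6c4's peers cover all but 8. So r6c4=8.
Step 2. [r3c7∈{3,4,5,6}] col 7 places 6 nowhere but r3c7, so r3c7=6.
Step 3. [r3c1∈{1,2,3}] row 3 places 1 nowhere but r3c1. So r3c1=1.
Step 4. [r1c5∈{6,8,9}] across row 1, 8 lands solely at r1c5 ⇒ r1c5=8.
Step 5. [r8c1∈{2,5,8}] col 1 places 2 nowhere but r8c1 ⇒ r8c1=2.
Step 6. [r3c9∈{4,5}] 4 has one home in row 3: r3c9 ⇒ r3c9=4.
Step 7. [r1c1∈{3}] only 3 remains possible at r1c1 ⇒ r1c1=3.
Step 8. [r8c7∈{5}] nothing but 5 survives at r8c7, so r8c7=5.
Step 9. [r9c3∈{6}] r9c3 is down to just 6. So r9c3=6.
Step 10. [r1c9∈{5}] r1c9's peers cover all but 5, so r1c9=5.
Step 11. [r5c4∈{1}] nothing but 1 survives at r5c4. So r5c4=1.
Step 12. [r1c3∈{9}] r1c3's peers cover all but 9, so r1c3=9.
Step 13. [r3c6∈{5}] r3c6's peers cover all but 5, so r3c6=5.
Step 14. [r6c7∈{4}] r6c7's peers cover all but 4 ⇒ r6c7=4.
Step 15. [r2c7∈{3}] r2c7 is down to just 3, so r2c7=3.
Step 16. [r5c7∈{8}] r5c7 is down to just 8. So r5c7=8.
Step 17. [r9c9∈{9}] r9c9's peers cover all but 9. So r9c9=9.
Step 18. [r1c4∈{6}] nothing but 6 survives at r1c4, so r1c4=6.
Step 19. [r7c8∈{4}] r7c8's peers cover all but 4, so r7c8=4.
Step 20. [r4c8∈{5}] nothing but 5 survives at r4c8 ⇒ r4c8=5.
Step 21. [r3c2∈{2}] only 2 remains possible at r3c2 ⇒ r3c2=2.
Step 22. [r7c3∈{3}] r7c3 has the single candidate 3, so r7c3=3.
Step 23. [r6c6∈{9}] nothing but 9 survives at r6c6, so r6c6=9.
Step 24. [r6c2∈{6}] r6c2 is down to just 6 ⇒ r6c2=6.
Step 25. [r7c5∈{6}] r7c5 is down to just 6, so r7c5=6.
Step 26. [r2c5∈{9}] only 9 remains possible at r2c5 ⇒ r2c5=9.
Step 27. [r7c9∈{2}] nothing but 2 survives at r7c9 ⇒ r7c9=2.
Step 28. [r9c1∈{5}] r9c1 has the single candidate 5. So r9c1=5.
Step 29. [r7c6∈{8}] r7c6 is down to just 8, so r7c6=8.
Step 30. [r3c5∈{7}] r3c5 has the single candidate 7, so r3c5=7.
Step 31. [r4c1∈{8}] r4c1 is down to just 8. So r4c1=8.
Step 32. [r4c3∈{1}] only 1 remains possible at r4c3 ⇒ r4c3=1.
Step 33. [r8c2∈{8}] r8c2 has the single candidate 8 ⇒ r8c2=8.
Step 34. [r3c4∈{3}] r3c4 is down to just 3, so r3c4=3.

Answer: 3 4 9 6 8 1 2 7 5 / 6 5 7 4 9 2 3 1 8 / 1 2 8 3 7 5 6 9 4 / 8 3 1 7 2 4 9 5 6 / 4 9 2 1 5 6 8 3 7 / 7 6 5 8 3 9 4 2 1 / 9 7 3 5 6 8 1 4 2 / 2 8 4 9 1 7 5 6 3 / 5 1 6 2 4 3 7 8 9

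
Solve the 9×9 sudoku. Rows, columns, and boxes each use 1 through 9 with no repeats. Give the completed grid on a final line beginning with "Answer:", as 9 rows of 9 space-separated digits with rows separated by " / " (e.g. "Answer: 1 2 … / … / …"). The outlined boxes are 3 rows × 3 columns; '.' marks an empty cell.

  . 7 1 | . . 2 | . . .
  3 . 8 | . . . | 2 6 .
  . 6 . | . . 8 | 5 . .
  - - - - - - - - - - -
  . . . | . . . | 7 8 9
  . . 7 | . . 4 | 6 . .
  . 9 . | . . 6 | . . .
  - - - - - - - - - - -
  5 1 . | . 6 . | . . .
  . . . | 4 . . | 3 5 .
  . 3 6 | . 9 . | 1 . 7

Step 1. [r5c4∈{1,2,3,5,8,9}] row 5 places 9 nowhere but r5c4. So r5c4=9.
Step 2. [r2c2∈{4,5}] across box 1, 5 lands solely at r2c2, so r2c2=5.
Step 3. [r6c7∈{4}] r6c7 has the single candidate 4. So r6c7=4.
Step 4. [r3c8∈{1,3,4,7,9}] in col 8, 7 fits only at r3c8 ⇒ r3c8=7.
Step 5. [r8c1∈{2,7,8,9}] col 1 places 7 nowhere but r8c1, so r8c1=7.
Step 6. [r4c2∈{2,4}] across col 2, 4 lands solely at r4c2 ⇒ r4c2=4.
Step 7. [r8c6∈{1}] r8c6 is down to just 1 ⇒ r8c6=1.
Step 8. [r8c3∈{2,9}] row 8 places 9 nowhere but r8c3. So r8c3=9.
Step 9. [r3c1∈{2,4,9}] 9 has one home in row 3: r3c1 ⇒ r3c1=9.
Step 10. [r1c1∈{4}] r1c1 has the single candidate 4, so r1c1=4.
Step 11. [r3c3∈{2}] r3c3's peers cover all but 2 ⇒ r3c3=2.
Step 12. [r9c8∈{2,4}] row 9 places 4 nowhere but r9c8. So r9c8=4.
Step 13. [r4c1∈{1,2,6}] 6 has one home in row 4: r4c1, so r4c1=6.
Step 14. [r9c6∈{5}] r9c6's peers cover all but 5, so r9c6=5.
Step 15. [r4c6∈{3}] nothing but 3 survives at r4c6. So r4c6=3.
Step 16. [r7c4∈{2,3,7,8}] in row 7, 3 fits only at r7c4. So r7c4=3.
Step 17. [r3c4∈{1}] r3c4 is down to just 1 ⇒ r3c4=1.
Step 18. [r4c5∈{1,2,5}] 1 has one home in row 4: r4c5, so r4c5=1.
Step 19. [r4c4∈{2,5}] in row 4, 2 fits only at r4c4, so r4c4=2.
Step 20. [r9c1∈{2,8}] r9c1 is the only open cell in row 9 admitting 2. So r9c1=2.
Step 21. [r8c2∈{8}] only 8 remains possible at r8c2. So r8c2=8.
Step 22. [r2c4∈{7}] only 7 remains possible at r2c4 ⇒ r2c4=7.
Step 23. [r2c9∈{1,4}] row 2 places 1 nowhere but r2c9. So r2c9=1.
Step 24. [r6c3∈{3,5}] 3 has one home in col 3: r6c3, so r6c3=3.
Step 25. [r6c5∈{5,7,8}] in row 6, 7 fits only at r6c5 ⇒ r6c5=7.
Step 26. [r5c5∈{5,8}] across col 5, 8 lands solely at r5c5, so r5c5=8.
Step 27. [r5c9∈{2,3,5}] r5c9 is the only open cell in row 5 admitting 5 ⇒ r5c9=5.
Step 28. [r6c9∈{2}] only 2 remains possible at r6c9 ⇒ r6c9=2.
Step 29. [r1c5∈{3,5}] in col 5, 5 fits only at r1c5, so r1c5=5.
Step 30. [r7c9∈{8}] nothing but 8 survives at r7c9, so r7c9=8.
Step 31. [r1c9∈{3}] r1c9 is down to just 3, so r1c9=3.
Step 32. [r7c7∈{9}] r7c7 is down to just 9. So r7c7=9.
Step 33. [r5c1∈{1}] r5c1 has the single candidate 1, so r5c1=1.
Step 34. [r3c5∈{3,4}] row 3 places 3 nowhere but r3c5 ⇒ r3c5=3.
Step 35. [r2c5∈{4}] only 4 remains possible at r2c5 ⇒ r2c5=4.
Step 36. [r9c4∈{8}] r9c4 has the single candidate 8. So r9c4=8.
Step 37. [r5c8∈{3}] only 3 remains possible at r5c8 ⇒ r5c8=3.
Step 38. [r4c3∈{5}] r4c3 has the single candidate 5, so r4c3=5.
Step 39. [r8c9∈{6}] r8c9's peers cover all but 6. So r8c9=6.
Step 40. [r8c5∈{2}] r8c5 is down to just 2, so r8c5=2.
Step 41. [r7c6∈{7}] r7c6's peers cover all but 7. So r7c6=7.
Step 42. [r7c8∈{2}] r7c8 has the single candidate 2, so r7c8=2.
Step 43. [r2c6∈{9}] only 9 remains possible at r2c6 ⇒ r2c6=9.
Step 44. [r6c8∈{1}] only 1 remains possible at r6c8 ⇒ r6c8=1.
Step 45. [r3c9∈{4}] nothing but 4 survives at r3c9. So r3c9=4.
Step 46. [r5c2∈{2}] nothing but 2 survives at r5c2. So r5c2=2.
Step 47. [r7c3∈{4}] r7c3's peers cover all but 4, so r7c3=4.
Step 48. [r1c4∈{6}] r1c4's peers cover all but 6, so r1c4=6.
Step 49. [r6c1∈{8}] r6c1 is down to just 8 ⇒ r6c1=8.
Step 50. [r6c4∈{5}] nothing but 5 survives at r6c4 ⇒ r6c4=5.
Step 51. [r1c8∈{9}] nothing but 9 survives at r1c8 ⇒ r1c8=9.
Step 52. [r1c7∈{8}] r1c7 has the single candidate 8, so r1c7=8.

Answer: 4 7 1 6 5 2 8 9 3 / 3 5 8 7 4 9 2 6 1 / 9 6 2 1 3 8 5 7 4 / 6 4 5 2 1 3 7 8 9 / 1 2 7 9 8 4 6 3 5 / 8 9 3 5 7 6 4 1 2 / 5 1 4 3 6 7 9 2 8 / 7 8 9 4 2 1 3 5 6 / 2 3 6 8 9 5 1 4 7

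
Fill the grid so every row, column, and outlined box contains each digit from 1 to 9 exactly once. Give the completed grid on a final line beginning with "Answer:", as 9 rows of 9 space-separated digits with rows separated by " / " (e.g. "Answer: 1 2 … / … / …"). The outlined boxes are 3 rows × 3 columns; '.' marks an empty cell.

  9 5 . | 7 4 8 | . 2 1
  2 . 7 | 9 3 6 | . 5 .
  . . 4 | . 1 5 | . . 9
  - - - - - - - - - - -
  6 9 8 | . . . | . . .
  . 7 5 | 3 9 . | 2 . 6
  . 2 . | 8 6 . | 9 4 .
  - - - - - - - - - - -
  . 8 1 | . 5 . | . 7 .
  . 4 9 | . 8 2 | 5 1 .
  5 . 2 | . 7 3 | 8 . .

Step 1. [r3c2∈{3,6}] across col 2, 3 lands solely at r3c2 ⇒ r3c2=3.
Step 2. [r8c9∈{3}] r8c9 is down to just 3. So r8c9=3.
Step 3. [r4c7∈{1,3,7}] across col 7, 1 lands solely at r4c7. So r4c7=1.
Step 4. [r9c9∈{4}] nothing but 4 survives at r9c9 ⇒ r9c9=4.
Step 5. [r7c7∈{6}] r7c7's peers cover all but 6, so r7c7=6.
Step 6. [r4c4∈{2,4,5}] r4c4 is the only open cell in col 4 admitting 5. So r4c4=5.
Step 7. [r4c6∈{4,7}] r4c6 is the only open cell in row 4 admitting 4. So r4c6=4.
Step 8. [r5c6∈{1}] r5c6's peers cover all but 1, so r5c6=1.
Step 9. [r2c9∈{8}] r2c9 is down to just 8, so r2c9=8.
Step 10. [r6c3∈{3}] only 3 remains possible at r6c3 ⇒ r6c3=3.
Step 11. [r8c4∈{6}] r8c4 is down to just 6 ⇒ r8c4=6.
Step 12. [r4c9∈{7}] r4c9's peers cover all but 7 ⇒ r4c9=7.
Step 13. [r9c8∈{9}] nothing but 9 survives at r9c8, so r9c8=9.
Step 14. [r3c1∈{8}] only 8 remains possible at r3c1. So r3c1=8.
Step 15. [r2c7∈{4}] r2c7 has the single candidate 4, so r2c7=4.
Step 16. [r5c1∈{4}] r5c1 is down to just 4. So r5c1=4.
Step 17. [r1c7∈{3}] only 3 remains possible at r1c7 ⇒ r1c7=3.
Step 18. [r7c1∈{3}] nothing but 3 survives at r7c1. So r7c1=3.
Step 19. [r6c6∈{7}] nothing but 7 survives at r6c6, so r6c6=7.
Step 20. [r3c4∈{2}] nothing but 2 survives at r3c4 ⇒ r3c4=2.
Step 21. [r8c1∈{7}] only 7 remains possible at r8c1. So r8c1=7.
Step 22. [r1c3∈{6}] r1c3 has the single candidate 6. So r1c3=6.
Step 23. [r7c4∈{4}] only 4 remains possible at r7c4, so r7c4=4.
Step 24. [r4c5∈{2}] r4c5 is down to just 2. So r4c5=2.
Step 25. [r3c7∈{7}] r3c7 is down to just 7 ⇒ r3c7=7.
Step 26. [r5c8∈{8}] r5c8 has the single candidate 8 ⇒ r5c8=8.
Step 27. [r6c9∈{5}] r6c9's peers cover all but 5, so r6c9=5.
Step 28. [r3c8∈{6}] r3c8 has the single candidate 6. So r3c8=6.
Step 29. [r2c2∈{1}] only 1 remains possible at r2c2. So r2c2=1.
Step 30. [r6c1∈{1}] r6c1 is down to just 1. So r6c1=1.
Step 31. [r7c6∈{9}] only 9 remains possible at r7c6 ⇒ r7c6=9.
Step 32. [r7c9∈{2}] nothing but 2 survives at r7c9 ⇒ r7c9=2.
Step 33. [r4c8∈{3}] nothing but 3 survives at r4c8, so r4c8=3.
Step 34. [r9c2∈{6}] r9c2 is down to just 6 ⇒ r9c2=6.
Step 35. [r9c4∈{1}] only 1 remains possible at r9c4 ⇒ r9c4=1.

Answer: 9 5 6 7 4 8 3 2 1 / 2 1 7 9 3 6 4 5 8 / 8 3 4 2 1 5 7 6 9 / 6 9 8 5 2 4 1 3 7 / 4 7 5 3 9 1 2 8 6 / 1 2 3 8 6 7 9 4 5 / 3 8 1 4 5 9 6 7 2 / 7 4 9 6 8 2 5 1 3 / 5 6 2 1 7 3 8 9 4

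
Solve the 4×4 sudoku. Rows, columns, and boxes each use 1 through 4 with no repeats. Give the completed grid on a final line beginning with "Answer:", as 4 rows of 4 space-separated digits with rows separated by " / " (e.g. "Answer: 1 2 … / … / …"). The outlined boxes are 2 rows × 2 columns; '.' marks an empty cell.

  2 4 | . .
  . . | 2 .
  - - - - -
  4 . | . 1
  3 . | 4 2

Step 1. [r2c2∈{1,3}] in col 2, 3 fits only at r2c2 ⇒ r2c2=3.
Step 2. [r3c3∈{3}] nothing but 3 survives at r3c3 ⇒ r3c3=3.
Step 3. [r3c2∈{2}] r3c2 is down to just 2, so r3c2=2.
Step 4. [r2c4∈{4}] only 4 remains possible at r2c4. So r2c4=4.
Step 5. [r2c1∈{1}] r2c1 is down to just 1. So r2c1=1.
Step 6. [r1c3∈{1}] nothing but 1 survives at r1c3, so r1c3=1.
Step 7. [r1c4∈{3}] nothing but 3 survives at r1c4. So r1c4=3.
Step 8. [r4c2∈{1}] only 1 remains possible at r4c2 ⇒ r4c2=1.

Answer: 2 4 1 3 / 1 3 2 4 / 4 2 3 1 / 3 1 4 2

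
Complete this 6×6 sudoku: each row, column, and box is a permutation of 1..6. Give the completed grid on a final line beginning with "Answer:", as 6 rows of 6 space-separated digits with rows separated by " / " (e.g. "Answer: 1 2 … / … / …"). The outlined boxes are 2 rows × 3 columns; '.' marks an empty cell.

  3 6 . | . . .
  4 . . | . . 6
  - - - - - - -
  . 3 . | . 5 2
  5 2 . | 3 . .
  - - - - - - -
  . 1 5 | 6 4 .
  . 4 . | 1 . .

Step 1. [r6c5∈{2,3}] r6c5 is the only open cell in box 6 admitting 2, so r6c5=2.
Step 2. [r1c5∈{1}] nothing but 1 survives at r1c5, so r1c5=1.
Step 3. [r2c3∈{1,2}] r2c3 is the only open cell in row 2 admitting 1, so r2c3=1.
Step 4. [r3c4∈{4}] only 4 remains possible at r3c4. So r3c4=4.
Step 5. [r3c3∈{6}] r3c3 is down to just 6. So r3c3=6.
Step 6. [r2c4∈{2,5}] r2c4 is the only open cell in row 2 admitting 2. So r2c4=2.
Step 7. [r6c6∈{3,5}] across row 6, 5 lands solely at r6c6 ⇒ r6c6=5.
Step 8. [r6c1∈{6}] nothing but 6 survives at r6c1 ⇒ r6c1=6.
Step 9. [r2c2∈{5}] r2c2 is down to just 5. So r2c2=5.
Step 10. [r4c6∈{1}] r4c6's peers cover all but 1, so r4c6=1.
Step 11. [r4c5∈{6}] nothing but 6 survives at r4c5 ⇒ r4c5=6.
Step 12. [r1c3∈{2}] only 2 remains possible at r1c3. So r1c3=2.
Step 13. [r1c4∈{5}] r1c4's peers cover all but 5 ⇒ r1c4=5.
Step 14. [r5c1∈{2}] r5c1 has the single candidate 2. So r5c1=2.
Step 15. [r4c3∈{4}] only 4 remains possible at r4c3 ⇒ r4c3=4.
Step 16. [r3c1∈{1}] r3c1 has the single candidate 1 ⇒ r3c1=1.
Step 17. [r2c5∈{3}] only 3 remains possible at r2c5 ⇒ r2c5=3.
Step 18. [r5c6∈{3}] nothing but 3 survives at r5c6 ⇒ r5c6=3.
Step 19. [r6c3∈{3}] nothing but 3 survives at r6c3, so r6c3=3.
Step 20. [r1c6∈{4}] nothing but 4 survives at r1c6, so r1c6=4.

Answer: 3 6 2 5 1 4 / 4 5 1 2 3 6 / 1 3 6 4 5 2 / 5 2 4 3 6 1 / 2 1 5 6 4 3 / 6 4 3 1 2 5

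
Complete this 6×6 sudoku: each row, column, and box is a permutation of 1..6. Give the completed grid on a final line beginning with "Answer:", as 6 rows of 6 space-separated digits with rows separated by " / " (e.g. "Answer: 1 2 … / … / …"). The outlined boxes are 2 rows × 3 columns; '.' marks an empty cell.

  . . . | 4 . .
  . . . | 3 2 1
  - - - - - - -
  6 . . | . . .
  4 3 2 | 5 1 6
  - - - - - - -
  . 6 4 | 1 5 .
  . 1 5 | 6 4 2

Step 1. [r1c1∈{1,2,3,5}] in col 1, 1 fits only at r1c1, so r1c1=1.
Step 2. [r5c6∈{3}] only 3 remains possible at r5c6, so r5c6=3.
Step 3. [r3c2∈{5}] nothing but 5 survives at r3c2, so r3c2=5.
Step 4. [r2c3∈{6}] r2c3's peers cover all but 6. So r2c3=6.
Step 5. [r5c1∈{2}] r5c1 has the single candidate 2. So r5c1=2.
Step 6. [r6c1∈{3}] nothing but 3 survives at r6c1 ⇒ r6c1=3.
Step 7. [r2c1∈{5}] r2c1 is down to just 5. So r2c1=5.
Step 8. [r3c5∈{3}] r3c5's peers cover all but 3, so r3c5=3.
Step 9. [r1c6∈{5}] nothing but 5 survives at r1c6, so r1c6=5.
Step 10. [r3c4∈{2}] only 2 remains possible at r3c4. So r3c4=2.
Step 11. [r1c5∈{6}] only 6 remains possible at r1c5 ⇒ r1c5=6.
Step 12. [r1c2∈{2}] only 2 remains possible at r1c2, so r1c2=2.
Step 13. [r3c3∈{1}] r3c3 has the single candidate 1 ⇒ r3c3=1.
Step 14. [r3c6∈{4}] only 4 remains possible at r3c6. So r3c6=4.
Step 15. [r2c2∈{4}] r2c2's peers cover all but 4. So r2c2=4.
Step 16. [r1c3∈{3}] nothing but 3 survives at r1c3, so r1c3=3.

Answer: 1 2 3 4 6 5 / 5 4 6 3 2 1 / 6 5 1 2 3 4 / 4 3 2 5 1 6 / 2 6 4 1 5 3 / 3 1 5 6 4 2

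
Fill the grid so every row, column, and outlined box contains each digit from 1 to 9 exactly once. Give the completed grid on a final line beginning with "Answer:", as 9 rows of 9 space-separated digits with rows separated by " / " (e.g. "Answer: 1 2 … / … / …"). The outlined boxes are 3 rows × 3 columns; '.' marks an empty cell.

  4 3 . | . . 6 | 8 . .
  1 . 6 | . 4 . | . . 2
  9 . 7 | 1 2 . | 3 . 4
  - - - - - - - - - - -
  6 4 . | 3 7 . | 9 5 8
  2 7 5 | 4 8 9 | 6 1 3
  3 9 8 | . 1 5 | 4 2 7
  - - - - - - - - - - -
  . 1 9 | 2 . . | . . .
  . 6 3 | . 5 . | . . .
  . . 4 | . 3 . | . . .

Step 1. [r3c6∈{8}] r3c6 has the single candidate 8, so r3c6=8.
Step 2. [r1c9∈{1,5,9}] 1 has one home in row 1: r1c9. So r1c9=1.
Step 3. [r2c7∈{5,7}] in box 3, 5 fits only at r2c7. So r2c7=5.
Step 4. [r7c7∈{7}] r7c7 has the single candidate 7. So r7c7=7.
Step 5. [r8c9∈{9}] r8c9's peers cover all but 9, so r8c9=9.
Step 6. [r9c4∈{6,7,8,9}] row 9 places 9 nowhere but r9c4. So r9c4=9.
Step 7. [r2c4∈{7}] r2c4 is down to just 7 ⇒ r2c4=7.
Step 8. [r7c8∈{3,4,6,8}] across row 7, 3 lands solely at r7c8, so r7c8=3.
Step 9. [r7c1∈{5,8}] across row 7, 8 lands solely at r7c1 ⇒ r7c1=8.
Step 10. [r9c1∈{5,7}] col 1 places 5 nowhere but r9c1, so r9c1=5.
Step 11. [r8c8∈{4,8}] 4 has one home in col 8: r8c8 ⇒ r8c8=4.
Step 12. [r8c7∈{1,2}] r8c7 is the only open cell in row 8 admitting 2 ⇒ r8c7=2.
Step 13. [r9c6∈{1,7}] 7 has one home in row 9: r9c6, so r9c6=7.
Step 14. [r9c9∈{6}] r9c9 has the single candidate 6. So r9c9=6.
Step 15. [r2c8∈{9}] r2c8's peers cover all but 9. So r2c8=9.
Step 16. [r4c3∈{1}] r4c3's peers cover all but 1. So r4c3=1.
Step 17. [r9c2∈{2}] r9c2 has the single candidate 2 ⇒ r9c2=2.
Step 18. [r3c8∈{6}] r3c8 has the single candidate 6 ⇒ r3c8=6.
Step 19. [r2c6∈{3}] only 3 remains possible at r2c6. So r2c6=3.
Step 20. [r6c4∈{6}] r6c4's peers cover all but 6, so r6c4=6.
Step 21. [r9c7∈{1}] r9c7 has the single candidate 1, so r9c7=1.
Step 22. [r8c4∈{8}] only 8 remains possible at r8c4. So r8c4=8.
Step 23. [r8c6∈{1}] r8c6's peers cover all but 1. So r8c6=1.
Step 24. [r7c5∈{6}] r7c5 has the single candidate 6 ⇒ r7c5=6.
Step 25. [r1c3∈{2}] r1c3 has the single candidate 2 ⇒ r1c3=2.
Step 26. [r3c2∈{5}] only 5 remains possible at r3c2. So r3c2=5.
Step 27. [r7c9∈{5}] r7c9 is down to just 5 ⇒ r7c9=5.
Step 28. [r7c6∈{4}] r7c6 is down to just 4. So r7c6=4.
Step 29. [r8c1∈{7}] r8c1 has the single candidate 7 ⇒ r8c1=7.
Step 30. [r4c6∈{2}] r4c6 has the single candidate 2, so r4c6=2.
Step 31. [r1c5∈{9}] nothing but 9 survives at r1c5 ⇒ r1c5=9.
Step 32. [r2c2∈{8}] r2c2 is down to just 8, so r2c2=8.
Step 33. [r9c8∈{8}] only 8 remains possible at r9c8 ⇒ r9c8=8.
Step 34. [r1c4∈{5}] only 5 remains possible at r1c4 ⇒ r1c4=5.
Step 35. [r1c8∈{7}] r1c8 has the single candidate 7. So r1c8=7.

Answer: 4 3 2 5 9 6 8 7 1 / 1 8 6 7 4 3 5 9 2 / 9 5 7 1 2 8 3 6 4 / 6 4 1 3 7 2 9 5 8 / 2 7 5 4 8 9 6 1 3 / 3 9 8 6 1 5 4 2 7 / 8 1 9 2 6 4 7 3 5 / 7 6 3 8 5 1 2 4 9 / 5 2 4 9 3 7 1 8 6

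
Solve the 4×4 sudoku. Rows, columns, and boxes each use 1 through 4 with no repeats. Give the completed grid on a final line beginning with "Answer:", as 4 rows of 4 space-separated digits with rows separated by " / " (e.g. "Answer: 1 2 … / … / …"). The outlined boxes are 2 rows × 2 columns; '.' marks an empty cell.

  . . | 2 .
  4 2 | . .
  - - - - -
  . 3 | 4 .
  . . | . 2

Step 1. [r3c4∈{1}] r3c4 is down to just 1. So r3c4=1.
Step 2. [r1c2∈{1}] r1c2 has the single candidate 1 ⇒ r1c2=1.
Step 3. [r2c4∈{3}] nothing but 3 survives at r2c4 ⇒ r2c4=3.
Step 4. [r1c4∈{4}] only 4 remains possible at r1c4 ⇒ r1c4=4.
Step 5. [r3c1∈{2}] r3c1 has the single candidate 2. So r3c1=2.
Step 6. [r1c1∈{3}] r1c1 is down to just 3, so r1c1=3.
Step 7. [r4c1∈{1}] nothing but 1 survives at r4c1, so r4c1=1.
Step 8. [r4c3∈{3}] r4c3 has the single candidate 3, so r4c3=3.
Step 9. [r2c3∈{1}] only 1 remains possible at r2c3. So r2c3=1.
Step 10. [r4c2∈{4}] nothing but 4 survives at r4c2. So r4c2=4.

Answer: 3 1 2 4 / 4 2 1 3 / 2 3 4 1 / 1 4 3 2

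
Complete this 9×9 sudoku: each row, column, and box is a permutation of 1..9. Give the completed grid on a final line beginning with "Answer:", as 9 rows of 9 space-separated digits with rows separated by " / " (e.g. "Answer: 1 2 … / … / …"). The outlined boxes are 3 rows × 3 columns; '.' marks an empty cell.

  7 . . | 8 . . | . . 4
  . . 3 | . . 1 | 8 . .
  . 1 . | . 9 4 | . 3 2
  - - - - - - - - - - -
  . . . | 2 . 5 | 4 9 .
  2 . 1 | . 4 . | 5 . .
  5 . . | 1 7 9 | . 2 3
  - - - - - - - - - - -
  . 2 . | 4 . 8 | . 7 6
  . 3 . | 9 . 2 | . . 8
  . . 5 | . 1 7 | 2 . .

Step 1. [r2c9∈{5,7,9}] in col 9, 5 fits only at r2c9 ⇒ r2c9=5.
Step 2. [r2c8∈{6}] r2c8 is down to just 6. So r2c8=6.
Step 3. [r5c2∈{6,7,8,9}] 9 has one home in row 5: r5c2, so r5c2=9.
Step 4. [r4c5∈{3,6,8}] across col 5, 8 lands solely at r4c5, so r4c5=8.
Step 5. [r8c7∈{1}] r8c7's peers cover all but 1. So r8c7=1.
Step 6. [r7c3∈{9}] r7c3's peers cover all but 9. So r7c3=9.
Step 7. [r7c5∈{3,5}] 5 has one home in row 7: r7c5 ⇒ r7c5=5.
Step 8. [r8c5∈{6}] only 6 remains possible at r8c5, so r8c5=6.
Step 9. [r8c1∈{4}] r8c1 is down to just 4, so r8c1=4.
Step 10. [r4c2∈{6,7}] across col 2, 7 lands solely at r4c2. So r4c2=7.
Step 11. [r4c3∈{6}] only 6 remains possible at r4c3 ⇒ r4c3=6.
Step 12. [r3c3∈{8}] nothing but 8 survives at r3c3 ⇒ r3c3=8.
Step 13. [r3c1∈{6}] r3c1 is down to just 6 ⇒ r3c1=6.
Step 14. [r5c4∈{3,6}] 6 has one home in col 4: r5c4. So r5c4=6.
Step 15. [r1c5∈{2,3}] in col 5, 3 fits only at r1c5 ⇒ r1c5=3.
Step 16. [r6c2∈{4,8}] r6c2 is the only open cell in row 6 admitting 8 ⇒ r6c2=8.
Step 17. [r3c4∈{5,7}] in row 3, 5 fits only at r3c4 ⇒ r3c4=5.
Step 18. [r9c4∈{3}] r9c4 is down to just 3, so r9c4=3.
Step 19. [r4c1∈{3}] only 3 remains possible at r4c1. So r4c1=3.
Step 20. [r1c3∈{2}] r1c3's peers cover all but 2, so r1c3=2.
Step 21. [r3c7∈{7}] nothing but 7 survives at r3c7 ⇒ r3c7=7.
Step 22. [r1c6∈{6}] r1c6 has the single candidate 6. So r1c6=6.
Step 23. [r2c1∈{9}] nothing but 9 survives at r2c1, so r2c1=9.
Step 24. [r1c7∈{9}] nothing but 9 survives at r1c7 ⇒ r1c7=9.
Step 25. [r2c2∈{4}] nothing but 4 survives at r2c2 ⇒ r2c2=4.
Step 26. [r9c8∈{4}] nothing but 4 survives at r9c8. So r9c8=4.
Step 27. [r2c4∈{7}] only 7 remains possible at r2c4, so r2c4=7.
Step 28. [r5c8∈{8}] r5c8 has the single candidate 8, so r5c8=8.
Step 29. [r1c8∈{1}] r1c8 has the single candidate 1 ⇒ r1c8=1.
Step 30. [r7c7∈{3}] r7c7 is down to just 3, so r7c7=3.
Step 31. [r7c1∈{1}] r7c1's peers cover all but 1 ⇒ r7c1=1.
Step 32. [r8c8∈{5}] r8c8 is down to just 5, so r8c8=5.
Step 33. [r6c7∈{6}] only 6 remains possible at r6c7. So r6c7=6.
Step 34. [r5c9∈{7}] nothing but 7 survives at r5c9 ⇒ r5c9=7.
Step 35. [r9c1∈{8}] only 8 remains possible at r9c1. So r9c1=8.
Step 36. [r6c3∈{4}] only 4 remains possible at r6c3. So r6c3=4.
Step 37. [r9c9∈{9}] nothing but 9 survives at r9c9. So r9c9=9.
Step 38. [r2c5∈{2}] nothing but 2 survives at r2c5, so r2c5=2.
Step 39. [r8c3∈{7}] only 7 remains possible at r8c3, so r8c3=7.
Step 40. [r4c9∈{1}] r4c9 is down to just 1, so r4c9=1.
Step 41. [r5c6∈{3}] only 3 remains possible at r5c6, so r5c6=3.
Step 42. [r1c2∈{5}] nothing but 5 survives at r1c2, so r1c2=5.
Step 43. [r9c2∈{6}] r9c2 is down to just 6 ⇒ r9c2=6.

Answer: 7 5 2 8 3 6 9 1 4 / 9 4 3 7 2 1 8 6 5 / 6 1 8 5 9 4 7 3 2 / 3 7 6 2 8 5 4 9 1 / 2 9 1 6 4 3 5 8 7 / 5 8 4 1 7 9 6 2 3 / 1 2 9 4 5 8 3 7 6 / 4 3 7 9 6 2 1 5 8 / 8 6 5 3 1 7 2 4 9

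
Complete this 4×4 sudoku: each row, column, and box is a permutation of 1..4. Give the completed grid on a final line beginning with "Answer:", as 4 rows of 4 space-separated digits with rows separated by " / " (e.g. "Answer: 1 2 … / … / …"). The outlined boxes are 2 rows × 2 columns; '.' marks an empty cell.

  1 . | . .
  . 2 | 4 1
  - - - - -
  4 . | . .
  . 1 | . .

Step 1. [r3c2∈{3}] r3c2 is down to just 3 ⇒ r3c2=3.
Step 2. [r3c4∈{2}] r3c4's peers cover all but 2 ⇒ r3c4=2.
Step 3. [r4c3∈{3}] r4c3's peers cover all but 3 ⇒ r4c3=3.
Step 4. [r3c3∈{1}] r3c3 is down to just 1. So r3c3=1.
Step 5. [r1c2∈{4}] nothing but 4 survives at r1c2. So r1c2=4.
Step 6. [r4c1∈{2}] r4c1 is down to just 2. So r4c1=2.
Step 7. [r1c3∈{2}] r1c3 has the single candidate 2, so r1c3=2.
Step 8. [r1c4∈{3}] nothing but 3 survives at r1c4 ⇒ r1c4=3.
Step 9. [r2c1∈{3}] r2c1's peers cover all but 3. So r2c1=3.
Step 10. [r4c4∈{4}] r4c4's peers cover all but 4. So r4c4=4.

Answer: 1 4 2 3 / 3 2 4 1 / 4 3 1 2 / 2 1 3 4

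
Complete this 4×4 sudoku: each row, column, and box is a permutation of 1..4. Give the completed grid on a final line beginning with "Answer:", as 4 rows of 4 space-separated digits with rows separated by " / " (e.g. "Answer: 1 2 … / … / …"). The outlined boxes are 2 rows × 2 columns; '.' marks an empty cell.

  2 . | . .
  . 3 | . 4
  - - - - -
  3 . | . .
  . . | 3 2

Step 1. [r1c3∈{1}] r1c3 is down to just 1, so r1c3=1.
Step 2. [r4c1∈{1,4}] in col 1, 4 fits only at r4c1 ⇒ r4c1=4.
Step 3. [r3c2∈{1,2}] row 3 places 2 nowhere but r3c2, so r3c2=2.
Step 4. [r1c4∈{3}] r1c4 is down to just 3. So r1c4=3.
Step 5. [r4c2∈{1}] only 1 remains possible at r4c2 ⇒ r4c2=1.
Step 6. [r1c2∈{4}] r1c2 is down to just 4 ⇒ r1c2=4.
Step 7. [r3c4∈{1}] only 1 remains possible at r3c4. So r3c4=1.
Step 8. [r3c3∈{4}] r3c3 is down to just 4 ⇒ r3c3=4.
Step 9. [r2c3∈{2}] r2c3's peers cover all but 2. So r2c3=2.
Step 10. [r2c1∈{1}] r2c1 has the single candidate 1 ⇒ r2c1=1.

Answer: 2 4 1 3 / 1 3 2 4 / 3 2 4 1 / 4 1 3 2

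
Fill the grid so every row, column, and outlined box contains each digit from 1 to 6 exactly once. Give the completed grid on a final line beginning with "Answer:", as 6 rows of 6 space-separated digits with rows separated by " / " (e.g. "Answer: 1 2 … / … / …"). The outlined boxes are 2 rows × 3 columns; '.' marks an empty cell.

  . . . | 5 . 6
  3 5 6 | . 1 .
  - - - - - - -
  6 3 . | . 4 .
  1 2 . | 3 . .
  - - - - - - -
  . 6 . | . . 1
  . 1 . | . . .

Step 1. [r6c6∈{2,3,4,5}] col 6 places 3 nowhere but r6c6, so r6c6=3.
Step 2. [r3c3∈{5}] only 5 remains possible at r3c3 ⇒ r3c3=5.
Step 3. [r4c3∈{4}] r4c3 has the single candidate 4. So r4c3=4.
Step 4. [r6c3∈{2}] r6c3 is down to just 2 ⇒ r6c3=2.
Step 5. [r1c1∈{2,4}] col 1 places 2 nowhere but r1c1. So r1c1=2.
Step 6. [r2c6∈{2,4}] across col 6, 4 lands solely at r2c6, so r2c6=4.
Step 7. [r5c5∈{2,5}] 2 has one home in col 5: r5c5. So r5c5=2.
Step 8. [r6c5∈{5,6}] box 6 places 5 nowhere but r6c5, so r6c5=5.
Step 9. [r6c1∈{4}] r6c1's peers cover all but 4 ⇒ r6c1=4.
Step 10. [r2c4∈{2}] only 2 remains possible at r2c4 ⇒ r2c4=2.
Step 11. [r4c6∈{5}] only 5 remains possible at r4c6. So r4c6=5.
Step 12. [r6c4∈{6}] only 6 remains possible at r6c4, so r6c4=6.
Step 13. [r1c3∈{1}] r1c3 has the single candidate 1, so r1c3=1.
Step 14. [r5c4∈{4}] nothing but 4 survives at r5c4. So r5c4=4.
Step 15. [r3c6∈{2}] r3c6 has the single candidate 2 ⇒ r3c6=2.
Step 16. [r5c3∈{3}] r5c3's peers cover all but 3, so r5c3=3.
Step 17. [r1c2∈{4}] r1c2 has the single candidate 4. So r1c2=4.
Step 18. [r1c5∈{3}] r1c5 is down to just 3, so r1c5=3.
Step 19. [r4c5∈{6}] r4c5's peers cover all but 6, so r4c5=6.
Step 20. [r3c4∈{1}] r3c4 is down to just 1. So r3c4=1.
Step 21. [r5c1∈{5}] r5c1 is down to just 5 ⇒ r5c1=5.

Answer: 2 4 1 5 3 6 / 3 5 6 2 1 4 / 6 3 5 1 4 2 / 1 2 4 3 6 5 / 5 6 3 4 2 1 / 4 1 2 6 5 3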